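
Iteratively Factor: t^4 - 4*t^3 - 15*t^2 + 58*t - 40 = (t + 4)*(t^3 - 8*t^2 + 17*t - 10) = (t - 2)*(t + 4)*(t^2 - 6*t + 5) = (t - 5)*(t - 2)*(t + 4)*(t - 1)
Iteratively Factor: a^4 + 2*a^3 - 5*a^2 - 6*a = (a)*(a^3 + 2*a^2 - 5*a - 6) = a*(a - 2)*(a^2 + 4*a + 3) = a*(a - 2)*(a + 1)*(a + 3)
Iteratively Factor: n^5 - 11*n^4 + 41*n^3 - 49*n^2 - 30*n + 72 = (n - 4)*(n^4 - 7*n^3 + 13*n^2 + 3*n - 18) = (n - 4)*(n - 3)*(n^3 - 4*n^2 + n + 6) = (n - 4)*(n - 3)*(n + 1)*(n^2 - 5*n + 6) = (n - 4)*(n - 3)*(n - 2)*(n + 1)*(n - 3)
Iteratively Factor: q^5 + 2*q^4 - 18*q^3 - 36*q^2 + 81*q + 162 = (q - 3)*(q^4 + 5*q^3 - 3*q^2 - 45*q - 54) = (q - 3)*(q + 3)*(q^3 + 2*q^2 - 9*q - 18) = (q - 3)*(q + 3)^2*(q^2 - q - 6) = (q - 3)^2*(q + 3)^2*(q + 2)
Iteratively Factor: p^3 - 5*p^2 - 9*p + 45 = (p - 5)*(p^2 - 9) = (p - 5)*(p + 3)*(p - 3)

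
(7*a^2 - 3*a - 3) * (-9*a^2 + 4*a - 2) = -63*a^4 + 55*a^3 + a^2 - 6*a + 6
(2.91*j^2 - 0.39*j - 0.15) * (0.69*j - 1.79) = 2.0079*j^3 - 5.478*j^2 + 0.5946*j + 0.2685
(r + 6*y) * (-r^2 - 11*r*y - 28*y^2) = -r^3 - 17*r^2*y - 94*r*y^2 - 168*y^3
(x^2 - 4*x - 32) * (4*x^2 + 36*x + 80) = 4*x^4 + 20*x^3 - 192*x^2 - 1472*x - 2560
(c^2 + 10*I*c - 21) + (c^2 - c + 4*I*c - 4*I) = 2*c^2 - c + 14*I*c - 21 - 4*I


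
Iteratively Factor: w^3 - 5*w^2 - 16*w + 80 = (w + 4)*(w^2 - 9*w + 20) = (w - 4)*(w + 4)*(w - 5)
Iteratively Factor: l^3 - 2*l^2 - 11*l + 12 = (l - 4)*(l^2 + 2*l - 3) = (l - 4)*(l - 1)*(l + 3)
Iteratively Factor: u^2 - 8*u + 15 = (u - 3)*(u - 5)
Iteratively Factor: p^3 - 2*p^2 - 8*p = (p)*(p^2 - 2*p - 8) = p*(p + 2)*(p - 4)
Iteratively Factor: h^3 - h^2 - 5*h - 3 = (h + 1)*(h^2 - 2*h - 3) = (h + 1)^2*(h - 3)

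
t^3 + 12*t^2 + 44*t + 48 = (t + 2)*(t + 4)*(t + 6)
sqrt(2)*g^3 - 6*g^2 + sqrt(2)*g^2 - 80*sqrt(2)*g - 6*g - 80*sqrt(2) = (g - 8*sqrt(2))*(g + 5*sqrt(2))*(sqrt(2)*g + sqrt(2))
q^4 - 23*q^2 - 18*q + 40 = (q - 5)*(q - 1)*(q + 2)*(q + 4)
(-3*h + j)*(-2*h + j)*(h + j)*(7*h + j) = 42*h^4 + 13*h^3*j - 27*h^2*j^2 + 3*h*j^3 + j^4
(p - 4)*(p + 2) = p^2 - 2*p - 8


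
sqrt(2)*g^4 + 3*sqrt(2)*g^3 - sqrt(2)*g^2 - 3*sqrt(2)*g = g*(g - 1)*(g + 3)*(sqrt(2)*g + sqrt(2))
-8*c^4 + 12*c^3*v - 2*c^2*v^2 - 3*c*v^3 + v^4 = (-2*c + v)^2*(-c + v)*(2*c + v)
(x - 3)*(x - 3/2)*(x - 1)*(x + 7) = x^4 + 3*x^3/2 - 59*x^2/2 + 117*x/2 - 63/2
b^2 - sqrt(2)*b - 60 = (b - 6*sqrt(2))*(b + 5*sqrt(2))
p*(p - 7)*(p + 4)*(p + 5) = p^4 + 2*p^3 - 43*p^2 - 140*p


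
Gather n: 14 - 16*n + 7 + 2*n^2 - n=2*n^2 - 17*n + 21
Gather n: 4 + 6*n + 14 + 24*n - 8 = 30*n + 10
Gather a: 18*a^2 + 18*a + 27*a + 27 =18*a^2 + 45*a + 27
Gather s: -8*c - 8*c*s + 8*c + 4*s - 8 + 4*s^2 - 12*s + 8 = 4*s^2 + s*(-8*c - 8)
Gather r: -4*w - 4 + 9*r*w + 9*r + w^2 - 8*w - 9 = r*(9*w + 9) + w^2 - 12*w - 13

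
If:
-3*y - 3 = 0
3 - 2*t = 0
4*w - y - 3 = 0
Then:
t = 3/2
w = 1/2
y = -1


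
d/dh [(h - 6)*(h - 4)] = 2*h - 10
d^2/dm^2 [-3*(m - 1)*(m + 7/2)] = -6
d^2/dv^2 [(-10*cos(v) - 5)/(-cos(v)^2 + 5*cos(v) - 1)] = 10*(18*(1 - cos(2*v))^2*cos(v) + 14*(1 - cos(2*v))^2 + 99*cos(v) + 106*cos(2*v) - 15*cos(3*v) - 4*cos(5*v) - 222)/(10*cos(v) - cos(2*v) - 3)^3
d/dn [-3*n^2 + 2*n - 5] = 2 - 6*n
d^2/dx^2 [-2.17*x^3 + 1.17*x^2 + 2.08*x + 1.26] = 2.34 - 13.02*x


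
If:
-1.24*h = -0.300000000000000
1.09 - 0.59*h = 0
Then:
No Solution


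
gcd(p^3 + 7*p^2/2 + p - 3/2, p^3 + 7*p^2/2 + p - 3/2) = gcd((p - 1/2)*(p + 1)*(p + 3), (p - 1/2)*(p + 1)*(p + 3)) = p^3 + 7*p^2/2 + p - 3/2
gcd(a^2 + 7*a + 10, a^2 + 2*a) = a + 2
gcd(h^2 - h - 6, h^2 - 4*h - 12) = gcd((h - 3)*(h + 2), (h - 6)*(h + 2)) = h + 2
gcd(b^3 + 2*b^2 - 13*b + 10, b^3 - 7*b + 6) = b^2 - 3*b + 2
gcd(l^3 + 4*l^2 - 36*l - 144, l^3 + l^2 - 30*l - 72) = l^2 - 2*l - 24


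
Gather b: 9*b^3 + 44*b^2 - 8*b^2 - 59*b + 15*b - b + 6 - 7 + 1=9*b^3 + 36*b^2 - 45*b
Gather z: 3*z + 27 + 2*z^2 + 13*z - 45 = 2*z^2 + 16*z - 18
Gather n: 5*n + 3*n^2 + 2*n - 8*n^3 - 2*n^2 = -8*n^3 + n^2 + 7*n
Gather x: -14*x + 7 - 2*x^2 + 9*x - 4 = -2*x^2 - 5*x + 3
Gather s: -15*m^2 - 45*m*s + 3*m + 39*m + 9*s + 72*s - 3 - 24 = -15*m^2 + 42*m + s*(81 - 45*m) - 27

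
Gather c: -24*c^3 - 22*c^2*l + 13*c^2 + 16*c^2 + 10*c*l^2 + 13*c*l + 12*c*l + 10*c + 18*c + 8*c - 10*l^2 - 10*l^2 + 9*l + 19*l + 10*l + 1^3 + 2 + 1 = -24*c^3 + c^2*(29 - 22*l) + c*(10*l^2 + 25*l + 36) - 20*l^2 + 38*l + 4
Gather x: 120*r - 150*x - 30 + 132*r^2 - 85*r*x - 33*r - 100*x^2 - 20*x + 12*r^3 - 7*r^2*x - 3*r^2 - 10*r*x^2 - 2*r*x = 12*r^3 + 129*r^2 + 87*r + x^2*(-10*r - 100) + x*(-7*r^2 - 87*r - 170) - 30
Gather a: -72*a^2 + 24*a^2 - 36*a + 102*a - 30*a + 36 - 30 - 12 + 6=-48*a^2 + 36*a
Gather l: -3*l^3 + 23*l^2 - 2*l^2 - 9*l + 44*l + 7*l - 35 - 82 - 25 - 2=-3*l^3 + 21*l^2 + 42*l - 144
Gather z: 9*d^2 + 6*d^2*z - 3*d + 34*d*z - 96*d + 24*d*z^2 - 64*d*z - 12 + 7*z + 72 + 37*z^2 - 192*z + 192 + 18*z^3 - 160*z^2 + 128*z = 9*d^2 - 99*d + 18*z^3 + z^2*(24*d - 123) + z*(6*d^2 - 30*d - 57) + 252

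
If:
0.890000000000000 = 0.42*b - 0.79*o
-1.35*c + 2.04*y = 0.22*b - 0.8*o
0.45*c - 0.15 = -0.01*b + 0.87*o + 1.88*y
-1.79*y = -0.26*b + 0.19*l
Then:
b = 1.37910578930023 - 3.12424475447655*y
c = 1.03595640020994*y - 0.457861266737461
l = 1.88719739588453 - 13.6963349271784*y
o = -1.66099088212677*y - 0.393386795561903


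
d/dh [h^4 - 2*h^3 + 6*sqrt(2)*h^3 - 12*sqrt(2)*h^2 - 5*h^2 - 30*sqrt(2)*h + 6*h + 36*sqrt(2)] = 4*h^3 - 6*h^2 + 18*sqrt(2)*h^2 - 24*sqrt(2)*h - 10*h - 30*sqrt(2) + 6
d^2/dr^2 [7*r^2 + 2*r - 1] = 14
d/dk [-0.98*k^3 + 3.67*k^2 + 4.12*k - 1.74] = -2.94*k^2 + 7.34*k + 4.12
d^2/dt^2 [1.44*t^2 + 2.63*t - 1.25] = 2.88000000000000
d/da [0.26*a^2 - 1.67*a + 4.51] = 0.52*a - 1.67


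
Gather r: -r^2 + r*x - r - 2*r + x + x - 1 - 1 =-r^2 + r*(x - 3) + 2*x - 2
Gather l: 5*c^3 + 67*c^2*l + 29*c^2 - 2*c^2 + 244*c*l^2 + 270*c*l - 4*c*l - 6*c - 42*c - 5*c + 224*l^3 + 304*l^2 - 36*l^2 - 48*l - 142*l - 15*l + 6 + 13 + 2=5*c^3 + 27*c^2 - 53*c + 224*l^3 + l^2*(244*c + 268) + l*(67*c^2 + 266*c - 205) + 21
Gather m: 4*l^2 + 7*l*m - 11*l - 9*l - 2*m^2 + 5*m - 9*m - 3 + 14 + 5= 4*l^2 - 20*l - 2*m^2 + m*(7*l - 4) + 16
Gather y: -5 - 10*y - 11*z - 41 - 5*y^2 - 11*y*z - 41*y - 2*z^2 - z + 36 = -5*y^2 + y*(-11*z - 51) - 2*z^2 - 12*z - 10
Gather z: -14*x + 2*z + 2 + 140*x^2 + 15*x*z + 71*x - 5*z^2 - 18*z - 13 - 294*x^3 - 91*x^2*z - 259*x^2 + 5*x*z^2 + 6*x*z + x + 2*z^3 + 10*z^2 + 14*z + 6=-294*x^3 - 119*x^2 + 58*x + 2*z^3 + z^2*(5*x + 5) + z*(-91*x^2 + 21*x - 2) - 5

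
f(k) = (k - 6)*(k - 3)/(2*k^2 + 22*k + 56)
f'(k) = (-4*k - 22)*(k - 6)*(k - 3)/(2*k^2 + 22*k + 56)^2 + (k - 6)/(2*k^2 + 22*k + 56) + (k - 3)/(2*k^2 + 22*k + 56)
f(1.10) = 0.11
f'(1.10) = -0.12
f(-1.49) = 1.22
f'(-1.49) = -1.14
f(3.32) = -0.01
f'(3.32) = -0.01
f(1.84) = 0.05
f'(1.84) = -0.06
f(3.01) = -0.00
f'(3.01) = -0.02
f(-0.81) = 0.66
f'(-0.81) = -0.58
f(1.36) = 0.08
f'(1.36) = -0.10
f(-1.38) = 1.10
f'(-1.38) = -1.01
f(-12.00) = 3.38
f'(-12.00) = 0.68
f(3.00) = 0.00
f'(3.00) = -0.02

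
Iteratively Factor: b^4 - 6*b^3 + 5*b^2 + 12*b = (b)*(b^3 - 6*b^2 + 5*b + 12) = b*(b - 3)*(b^2 - 3*b - 4) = b*(b - 4)*(b - 3)*(b + 1)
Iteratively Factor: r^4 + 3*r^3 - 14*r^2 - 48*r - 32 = (r + 1)*(r^3 + 2*r^2 - 16*r - 32) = (r + 1)*(r + 4)*(r^2 - 2*r - 8) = (r + 1)*(r + 2)*(r + 4)*(r - 4)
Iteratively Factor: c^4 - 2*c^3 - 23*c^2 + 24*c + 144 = (c + 3)*(c^3 - 5*c^2 - 8*c + 48) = (c - 4)*(c + 3)*(c^2 - c - 12) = (c - 4)^2*(c + 3)*(c + 3)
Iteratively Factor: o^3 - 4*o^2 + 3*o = (o - 3)*(o^2 - o) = o*(o - 3)*(o - 1)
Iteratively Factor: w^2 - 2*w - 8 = (w + 2)*(w - 4)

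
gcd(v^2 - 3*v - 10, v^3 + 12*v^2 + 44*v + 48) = v + 2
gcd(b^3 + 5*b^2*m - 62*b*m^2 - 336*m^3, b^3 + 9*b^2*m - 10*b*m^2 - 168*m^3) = b^2 + 13*b*m + 42*m^2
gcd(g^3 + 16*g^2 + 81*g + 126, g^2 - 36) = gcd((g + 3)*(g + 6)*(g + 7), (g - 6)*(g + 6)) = g + 6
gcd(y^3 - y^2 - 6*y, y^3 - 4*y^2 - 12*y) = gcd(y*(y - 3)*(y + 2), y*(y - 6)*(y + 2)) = y^2 + 2*y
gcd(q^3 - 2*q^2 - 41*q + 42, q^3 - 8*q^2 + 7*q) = q^2 - 8*q + 7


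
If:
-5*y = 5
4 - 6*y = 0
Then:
No Solution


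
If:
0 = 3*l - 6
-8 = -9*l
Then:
No Solution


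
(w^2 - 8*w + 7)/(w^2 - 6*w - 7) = (w - 1)/(w + 1)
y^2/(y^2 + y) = y/(y + 1)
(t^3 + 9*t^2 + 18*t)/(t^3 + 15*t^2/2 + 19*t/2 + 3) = 2*t*(t + 3)/(2*t^2 + 3*t + 1)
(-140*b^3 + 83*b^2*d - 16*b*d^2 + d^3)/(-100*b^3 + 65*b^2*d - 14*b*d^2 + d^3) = (7*b - d)/(5*b - d)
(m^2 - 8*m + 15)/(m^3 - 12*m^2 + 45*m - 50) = (m - 3)/(m^2 - 7*m + 10)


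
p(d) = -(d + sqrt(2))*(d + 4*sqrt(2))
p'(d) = -2*d - 5*sqrt(2)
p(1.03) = -16.34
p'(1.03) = -9.13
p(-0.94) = -2.24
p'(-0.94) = -5.19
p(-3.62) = 4.49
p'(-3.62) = 0.17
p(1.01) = -16.16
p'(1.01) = -9.09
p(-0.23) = -6.43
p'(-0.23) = -6.61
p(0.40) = -10.99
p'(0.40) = -7.87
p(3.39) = -43.46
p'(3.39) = -13.85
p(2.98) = -37.95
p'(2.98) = -13.03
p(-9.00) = -25.36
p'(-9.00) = 10.93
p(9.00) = -152.64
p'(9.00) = -25.07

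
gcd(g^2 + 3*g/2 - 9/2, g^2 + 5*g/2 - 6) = g - 3/2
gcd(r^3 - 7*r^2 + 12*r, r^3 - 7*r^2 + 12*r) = r^3 - 7*r^2 + 12*r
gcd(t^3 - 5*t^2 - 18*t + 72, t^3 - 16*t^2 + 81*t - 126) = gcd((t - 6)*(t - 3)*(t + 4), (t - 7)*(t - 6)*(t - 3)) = t^2 - 9*t + 18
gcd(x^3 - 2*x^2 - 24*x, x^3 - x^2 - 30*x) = x^2 - 6*x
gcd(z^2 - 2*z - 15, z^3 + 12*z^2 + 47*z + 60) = z + 3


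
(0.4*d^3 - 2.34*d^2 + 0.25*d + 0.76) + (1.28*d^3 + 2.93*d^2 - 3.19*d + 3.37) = 1.68*d^3 + 0.59*d^2 - 2.94*d + 4.13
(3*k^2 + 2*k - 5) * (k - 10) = 3*k^3 - 28*k^2 - 25*k + 50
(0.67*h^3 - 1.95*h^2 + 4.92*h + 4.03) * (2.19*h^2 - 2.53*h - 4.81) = 1.4673*h^5 - 5.9656*h^4 + 12.4856*h^3 + 5.7576*h^2 - 33.8611*h - 19.3843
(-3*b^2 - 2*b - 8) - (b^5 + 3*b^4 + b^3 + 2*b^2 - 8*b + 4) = -b^5 - 3*b^4 - b^3 - 5*b^2 + 6*b - 12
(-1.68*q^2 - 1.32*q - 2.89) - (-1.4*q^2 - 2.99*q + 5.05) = -0.28*q^2 + 1.67*q - 7.94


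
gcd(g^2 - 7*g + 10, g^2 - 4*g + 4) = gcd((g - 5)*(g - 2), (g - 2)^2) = g - 2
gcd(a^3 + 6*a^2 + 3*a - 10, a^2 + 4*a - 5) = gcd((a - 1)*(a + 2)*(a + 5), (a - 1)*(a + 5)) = a^2 + 4*a - 5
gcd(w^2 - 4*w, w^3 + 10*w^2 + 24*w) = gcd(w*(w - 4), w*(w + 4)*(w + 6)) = w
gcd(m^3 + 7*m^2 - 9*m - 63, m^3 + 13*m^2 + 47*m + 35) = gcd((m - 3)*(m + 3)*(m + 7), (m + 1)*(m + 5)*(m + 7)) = m + 7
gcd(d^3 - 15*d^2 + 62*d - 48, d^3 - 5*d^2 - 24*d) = d - 8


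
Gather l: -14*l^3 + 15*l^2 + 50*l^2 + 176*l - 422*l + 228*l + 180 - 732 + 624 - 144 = -14*l^3 + 65*l^2 - 18*l - 72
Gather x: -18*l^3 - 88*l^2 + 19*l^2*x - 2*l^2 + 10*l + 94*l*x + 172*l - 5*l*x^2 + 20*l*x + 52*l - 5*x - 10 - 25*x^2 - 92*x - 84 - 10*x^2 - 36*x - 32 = -18*l^3 - 90*l^2 + 234*l + x^2*(-5*l - 35) + x*(19*l^2 + 114*l - 133) - 126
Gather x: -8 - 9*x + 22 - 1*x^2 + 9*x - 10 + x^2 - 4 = 0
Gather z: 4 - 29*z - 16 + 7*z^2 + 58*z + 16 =7*z^2 + 29*z + 4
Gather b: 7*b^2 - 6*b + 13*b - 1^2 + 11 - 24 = 7*b^2 + 7*b - 14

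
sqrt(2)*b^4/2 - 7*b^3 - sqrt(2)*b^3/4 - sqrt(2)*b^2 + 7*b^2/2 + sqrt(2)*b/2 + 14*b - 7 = (b - 1/2)*(b - 7*sqrt(2))*(b - sqrt(2))*(sqrt(2)*b/2 + 1)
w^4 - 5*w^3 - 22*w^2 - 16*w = w*(w - 8)*(w + 1)*(w + 2)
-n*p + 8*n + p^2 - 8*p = (-n + p)*(p - 8)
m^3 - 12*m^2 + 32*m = m*(m - 8)*(m - 4)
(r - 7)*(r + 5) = r^2 - 2*r - 35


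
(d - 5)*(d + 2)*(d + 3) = d^3 - 19*d - 30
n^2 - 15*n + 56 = (n - 8)*(n - 7)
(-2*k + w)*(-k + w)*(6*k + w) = 12*k^3 - 16*k^2*w + 3*k*w^2 + w^3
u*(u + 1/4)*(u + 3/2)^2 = u^4 + 13*u^3/4 + 3*u^2 + 9*u/16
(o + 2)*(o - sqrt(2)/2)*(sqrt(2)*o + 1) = sqrt(2)*o^3 + 2*sqrt(2)*o^2 - sqrt(2)*o/2 - sqrt(2)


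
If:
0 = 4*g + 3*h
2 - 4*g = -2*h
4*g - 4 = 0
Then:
No Solution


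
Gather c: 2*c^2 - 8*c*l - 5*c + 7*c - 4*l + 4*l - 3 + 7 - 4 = 2*c^2 + c*(2 - 8*l)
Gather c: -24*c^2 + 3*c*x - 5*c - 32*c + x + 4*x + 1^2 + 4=-24*c^2 + c*(3*x - 37) + 5*x + 5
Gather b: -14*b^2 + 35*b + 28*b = -14*b^2 + 63*b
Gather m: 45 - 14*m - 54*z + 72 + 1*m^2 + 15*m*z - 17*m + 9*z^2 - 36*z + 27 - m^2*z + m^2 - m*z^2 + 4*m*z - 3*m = m^2*(2 - z) + m*(-z^2 + 19*z - 34) + 9*z^2 - 90*z + 144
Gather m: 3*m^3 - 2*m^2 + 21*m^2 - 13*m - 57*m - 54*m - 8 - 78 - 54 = 3*m^3 + 19*m^2 - 124*m - 140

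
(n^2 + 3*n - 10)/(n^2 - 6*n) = (n^2 + 3*n - 10)/(n*(n - 6))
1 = 1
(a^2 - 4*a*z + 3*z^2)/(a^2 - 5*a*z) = (a^2 - 4*a*z + 3*z^2)/(a*(a - 5*z))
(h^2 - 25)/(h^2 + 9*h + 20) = (h - 5)/(h + 4)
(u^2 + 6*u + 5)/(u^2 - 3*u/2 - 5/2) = 2*(u + 5)/(2*u - 5)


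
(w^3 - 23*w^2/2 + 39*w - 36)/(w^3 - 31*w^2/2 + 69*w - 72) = (w - 4)/(w - 8)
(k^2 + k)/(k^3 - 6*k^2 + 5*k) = (k + 1)/(k^2 - 6*k + 5)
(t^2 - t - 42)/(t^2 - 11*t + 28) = (t + 6)/(t - 4)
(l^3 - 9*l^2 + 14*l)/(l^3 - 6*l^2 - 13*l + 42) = l/(l + 3)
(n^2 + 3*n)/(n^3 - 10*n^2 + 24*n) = (n + 3)/(n^2 - 10*n + 24)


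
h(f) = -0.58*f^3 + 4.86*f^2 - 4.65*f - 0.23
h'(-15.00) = -541.95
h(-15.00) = 3120.52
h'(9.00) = -58.11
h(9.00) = -71.24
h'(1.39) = 5.50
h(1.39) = 1.14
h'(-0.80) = -13.54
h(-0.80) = 6.90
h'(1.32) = 5.15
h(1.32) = 0.77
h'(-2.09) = -32.57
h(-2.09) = 36.01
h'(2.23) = 8.37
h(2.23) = 7.14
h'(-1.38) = -21.38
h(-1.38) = 16.97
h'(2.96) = 8.88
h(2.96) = 13.55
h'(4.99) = 0.53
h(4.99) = 25.52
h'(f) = -1.74*f^2 + 9.72*f - 4.65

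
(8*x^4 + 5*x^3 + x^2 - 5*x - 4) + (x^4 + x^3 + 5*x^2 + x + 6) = 9*x^4 + 6*x^3 + 6*x^2 - 4*x + 2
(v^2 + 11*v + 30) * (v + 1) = v^3 + 12*v^2 + 41*v + 30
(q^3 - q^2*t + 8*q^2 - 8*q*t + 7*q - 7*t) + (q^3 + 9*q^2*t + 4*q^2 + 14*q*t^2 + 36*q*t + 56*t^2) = 2*q^3 + 8*q^2*t + 12*q^2 + 14*q*t^2 + 28*q*t + 7*q + 56*t^2 - 7*t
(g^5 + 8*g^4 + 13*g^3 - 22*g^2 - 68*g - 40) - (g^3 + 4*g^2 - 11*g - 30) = g^5 + 8*g^4 + 12*g^3 - 26*g^2 - 57*g - 10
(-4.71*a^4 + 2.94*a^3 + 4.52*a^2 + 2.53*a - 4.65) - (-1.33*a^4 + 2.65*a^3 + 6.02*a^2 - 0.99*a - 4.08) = -3.38*a^4 + 0.29*a^3 - 1.5*a^2 + 3.52*a - 0.57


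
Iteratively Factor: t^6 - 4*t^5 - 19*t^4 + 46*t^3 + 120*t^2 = (t + 2)*(t^5 - 6*t^4 - 7*t^3 + 60*t^2) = (t - 4)*(t + 2)*(t^4 - 2*t^3 - 15*t^2) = (t - 5)*(t - 4)*(t + 2)*(t^3 + 3*t^2) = t*(t - 5)*(t - 4)*(t + 2)*(t^2 + 3*t) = t^2*(t - 5)*(t - 4)*(t + 2)*(t + 3)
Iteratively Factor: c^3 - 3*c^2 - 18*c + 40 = (c + 4)*(c^2 - 7*c + 10) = (c - 5)*(c + 4)*(c - 2)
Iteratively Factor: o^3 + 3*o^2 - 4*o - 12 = (o - 2)*(o^2 + 5*o + 6) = (o - 2)*(o + 3)*(o + 2)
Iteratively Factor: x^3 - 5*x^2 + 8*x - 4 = (x - 2)*(x^2 - 3*x + 2) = (x - 2)*(x - 1)*(x - 2)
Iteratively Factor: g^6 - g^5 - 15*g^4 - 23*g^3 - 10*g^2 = (g + 1)*(g^5 - 2*g^4 - 13*g^3 - 10*g^2) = (g + 1)^2*(g^4 - 3*g^3 - 10*g^2) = (g - 5)*(g + 1)^2*(g^3 + 2*g^2) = (g - 5)*(g + 1)^2*(g + 2)*(g^2) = g*(g - 5)*(g + 1)^2*(g + 2)*(g)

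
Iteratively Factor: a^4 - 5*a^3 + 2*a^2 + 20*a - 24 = (a + 2)*(a^3 - 7*a^2 + 16*a - 12) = (a - 2)*(a + 2)*(a^2 - 5*a + 6) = (a - 2)^2*(a + 2)*(a - 3)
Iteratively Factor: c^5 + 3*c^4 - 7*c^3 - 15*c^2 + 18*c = (c + 3)*(c^4 - 7*c^2 + 6*c) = c*(c + 3)*(c^3 - 7*c + 6) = c*(c - 2)*(c + 3)*(c^2 + 2*c - 3) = c*(c - 2)*(c + 3)^2*(c - 1)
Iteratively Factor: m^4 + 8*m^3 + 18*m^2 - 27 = (m + 3)*(m^3 + 5*m^2 + 3*m - 9) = (m + 3)^2*(m^2 + 2*m - 3) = (m + 3)^3*(m - 1)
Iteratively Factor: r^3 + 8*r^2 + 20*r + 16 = (r + 4)*(r^2 + 4*r + 4) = (r + 2)*(r + 4)*(r + 2)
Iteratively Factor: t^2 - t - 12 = (t + 3)*(t - 4)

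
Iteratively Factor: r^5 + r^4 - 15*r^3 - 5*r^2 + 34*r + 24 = (r + 1)*(r^4 - 15*r^2 + 10*r + 24) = (r + 1)*(r + 4)*(r^3 - 4*r^2 + r + 6) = (r - 3)*(r + 1)*(r + 4)*(r^2 - r - 2) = (r - 3)*(r - 2)*(r + 1)*(r + 4)*(r + 1)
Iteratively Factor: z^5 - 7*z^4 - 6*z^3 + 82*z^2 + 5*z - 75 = (z + 1)*(z^4 - 8*z^3 + 2*z^2 + 80*z - 75) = (z - 1)*(z + 1)*(z^3 - 7*z^2 - 5*z + 75) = (z - 5)*(z - 1)*(z + 1)*(z^2 - 2*z - 15) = (z - 5)*(z - 1)*(z + 1)*(z + 3)*(z - 5)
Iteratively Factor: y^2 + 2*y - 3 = (y + 3)*(y - 1)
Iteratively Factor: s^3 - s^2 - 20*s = (s)*(s^2 - s - 20) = s*(s - 5)*(s + 4)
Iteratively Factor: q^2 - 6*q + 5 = (q - 5)*(q - 1)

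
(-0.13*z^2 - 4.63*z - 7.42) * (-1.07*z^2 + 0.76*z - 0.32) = 0.1391*z^4 + 4.8553*z^3 + 4.4622*z^2 - 4.1576*z + 2.3744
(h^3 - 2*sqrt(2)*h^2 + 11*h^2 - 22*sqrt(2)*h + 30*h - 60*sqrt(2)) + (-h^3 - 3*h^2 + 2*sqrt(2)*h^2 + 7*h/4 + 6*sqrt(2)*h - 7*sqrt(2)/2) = 8*h^2 - 16*sqrt(2)*h + 127*h/4 - 127*sqrt(2)/2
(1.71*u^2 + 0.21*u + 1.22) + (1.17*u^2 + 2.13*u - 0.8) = 2.88*u^2 + 2.34*u + 0.42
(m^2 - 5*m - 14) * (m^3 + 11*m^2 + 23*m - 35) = m^5 + 6*m^4 - 46*m^3 - 304*m^2 - 147*m + 490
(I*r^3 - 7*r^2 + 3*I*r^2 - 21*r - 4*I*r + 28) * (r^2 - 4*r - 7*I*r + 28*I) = I*r^5 - I*r^4 + 33*I*r^3 - 33*I*r^2 - 784*I*r + 784*I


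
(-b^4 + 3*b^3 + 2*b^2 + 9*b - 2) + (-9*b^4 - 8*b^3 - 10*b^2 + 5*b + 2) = -10*b^4 - 5*b^3 - 8*b^2 + 14*b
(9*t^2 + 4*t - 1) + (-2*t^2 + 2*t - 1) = 7*t^2 + 6*t - 2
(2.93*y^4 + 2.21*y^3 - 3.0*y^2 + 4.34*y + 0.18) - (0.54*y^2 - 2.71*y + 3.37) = 2.93*y^4 + 2.21*y^3 - 3.54*y^2 + 7.05*y - 3.19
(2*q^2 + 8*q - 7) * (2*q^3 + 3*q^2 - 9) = 4*q^5 + 22*q^4 + 10*q^3 - 39*q^2 - 72*q + 63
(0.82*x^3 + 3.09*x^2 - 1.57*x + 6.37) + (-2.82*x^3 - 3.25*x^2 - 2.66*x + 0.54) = -2.0*x^3 - 0.16*x^2 - 4.23*x + 6.91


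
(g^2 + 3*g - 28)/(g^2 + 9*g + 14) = (g - 4)/(g + 2)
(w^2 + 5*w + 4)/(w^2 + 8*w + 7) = (w + 4)/(w + 7)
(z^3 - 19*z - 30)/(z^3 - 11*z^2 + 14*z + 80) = (z + 3)/(z - 8)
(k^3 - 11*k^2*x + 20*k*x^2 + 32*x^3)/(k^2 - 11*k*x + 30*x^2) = (k^3 - 11*k^2*x + 20*k*x^2 + 32*x^3)/(k^2 - 11*k*x + 30*x^2)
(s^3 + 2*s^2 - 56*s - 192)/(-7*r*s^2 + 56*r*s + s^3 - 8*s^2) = (-s^2 - 10*s - 24)/(s*(7*r - s))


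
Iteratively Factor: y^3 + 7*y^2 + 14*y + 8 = (y + 2)*(y^2 + 5*y + 4) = (y + 1)*(y + 2)*(y + 4)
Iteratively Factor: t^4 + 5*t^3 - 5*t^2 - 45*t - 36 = (t + 3)*(t^3 + 2*t^2 - 11*t - 12) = (t + 3)*(t + 4)*(t^2 - 2*t - 3) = (t + 1)*(t + 3)*(t + 4)*(t - 3)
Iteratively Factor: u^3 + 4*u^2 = (u + 4)*(u^2) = u*(u + 4)*(u)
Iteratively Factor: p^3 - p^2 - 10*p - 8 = (p + 2)*(p^2 - 3*p - 4) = (p - 4)*(p + 2)*(p + 1)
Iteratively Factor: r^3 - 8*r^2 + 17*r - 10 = (r - 5)*(r^2 - 3*r + 2) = (r - 5)*(r - 2)*(r - 1)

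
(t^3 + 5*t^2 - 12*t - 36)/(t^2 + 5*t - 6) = (t^2 - t - 6)/(t - 1)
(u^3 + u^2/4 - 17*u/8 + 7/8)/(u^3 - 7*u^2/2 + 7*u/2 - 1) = (u + 7/4)/(u - 2)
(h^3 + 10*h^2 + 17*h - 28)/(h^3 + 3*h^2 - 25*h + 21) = (h + 4)/(h - 3)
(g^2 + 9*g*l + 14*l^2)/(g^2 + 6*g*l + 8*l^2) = (g + 7*l)/(g + 4*l)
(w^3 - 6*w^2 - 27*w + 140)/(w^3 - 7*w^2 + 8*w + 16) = (w^2 - 2*w - 35)/(w^2 - 3*w - 4)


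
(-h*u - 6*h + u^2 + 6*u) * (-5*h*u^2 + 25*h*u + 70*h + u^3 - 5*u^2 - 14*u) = 5*h^2*u^3 + 5*h^2*u^2 - 220*h^2*u - 420*h^2 - 6*h*u^4 - 6*h*u^3 + 264*h*u^2 + 504*h*u + u^5 + u^4 - 44*u^3 - 84*u^2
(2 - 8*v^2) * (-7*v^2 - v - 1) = 56*v^4 + 8*v^3 - 6*v^2 - 2*v - 2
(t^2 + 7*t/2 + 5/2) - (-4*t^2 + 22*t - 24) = 5*t^2 - 37*t/2 + 53/2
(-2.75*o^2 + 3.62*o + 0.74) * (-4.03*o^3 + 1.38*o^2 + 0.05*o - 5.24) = 11.0825*o^5 - 18.3836*o^4 + 1.8759*o^3 + 15.6122*o^2 - 18.9318*o - 3.8776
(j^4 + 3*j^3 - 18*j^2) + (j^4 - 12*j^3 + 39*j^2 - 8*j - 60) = 2*j^4 - 9*j^3 + 21*j^2 - 8*j - 60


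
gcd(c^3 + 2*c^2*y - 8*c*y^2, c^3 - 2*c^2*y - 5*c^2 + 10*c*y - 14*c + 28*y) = -c + 2*y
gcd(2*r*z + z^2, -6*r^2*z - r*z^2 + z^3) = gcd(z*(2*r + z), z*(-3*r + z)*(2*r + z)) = 2*r*z + z^2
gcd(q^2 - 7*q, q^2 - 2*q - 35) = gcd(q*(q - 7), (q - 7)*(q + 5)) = q - 7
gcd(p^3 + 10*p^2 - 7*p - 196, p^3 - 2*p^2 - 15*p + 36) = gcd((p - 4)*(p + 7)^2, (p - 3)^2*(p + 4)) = 1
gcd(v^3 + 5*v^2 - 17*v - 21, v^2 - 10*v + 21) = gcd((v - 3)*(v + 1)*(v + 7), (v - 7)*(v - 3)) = v - 3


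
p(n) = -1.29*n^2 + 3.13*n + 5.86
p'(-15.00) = 41.83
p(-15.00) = -331.34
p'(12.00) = -27.83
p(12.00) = -142.34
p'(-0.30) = 3.90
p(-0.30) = 4.80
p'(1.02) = 0.50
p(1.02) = 7.71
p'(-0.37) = 4.08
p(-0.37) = 4.53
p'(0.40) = 2.10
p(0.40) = 6.91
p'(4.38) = -8.17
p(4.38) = -5.18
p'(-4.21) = 13.99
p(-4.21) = -30.18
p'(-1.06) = 5.86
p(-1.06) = 1.09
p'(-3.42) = 11.95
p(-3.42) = -19.93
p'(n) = 3.13 - 2.58*n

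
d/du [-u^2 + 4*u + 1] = 4 - 2*u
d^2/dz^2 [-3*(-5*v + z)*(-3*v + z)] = -6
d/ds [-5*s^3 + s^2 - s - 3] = -15*s^2 + 2*s - 1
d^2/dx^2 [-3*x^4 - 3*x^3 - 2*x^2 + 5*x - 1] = -36*x^2 - 18*x - 4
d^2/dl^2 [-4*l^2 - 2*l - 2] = -8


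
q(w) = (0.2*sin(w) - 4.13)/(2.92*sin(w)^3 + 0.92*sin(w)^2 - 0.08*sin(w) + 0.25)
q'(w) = (0.2*sin(w) - 4.13)*(-8.76*sin(w)^2*cos(w) - 1.84*sin(w)*cos(w) + 0.08*cos(w))/(2.92*sin(w)^3 + 0.92*sin(w)^2 - 0.08*sin(w) + 0.25)^2 + 0.2*cos(w)/(2.92*sin(w)^3 + 0.92*sin(w)^2 - 0.08*sin(w) + 0.25)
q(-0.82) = 12.54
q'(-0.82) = 81.33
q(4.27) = 3.99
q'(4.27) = -8.46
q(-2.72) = -17.79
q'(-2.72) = -44.26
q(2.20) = -1.70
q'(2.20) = -3.12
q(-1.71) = 2.70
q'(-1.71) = -1.54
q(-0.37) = -16.09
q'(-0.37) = 23.70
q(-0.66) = 151.30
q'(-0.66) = 8860.01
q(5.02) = 3.16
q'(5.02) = 4.25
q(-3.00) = -15.32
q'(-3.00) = 8.50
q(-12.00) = -4.36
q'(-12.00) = 13.85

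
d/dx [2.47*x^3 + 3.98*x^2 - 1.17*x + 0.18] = 7.41*x^2 + 7.96*x - 1.17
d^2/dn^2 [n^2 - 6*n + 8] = 2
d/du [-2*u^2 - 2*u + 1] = -4*u - 2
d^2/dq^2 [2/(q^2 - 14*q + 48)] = 4*(-q^2 + 14*q + 4*(q - 7)^2 - 48)/(q^2 - 14*q + 48)^3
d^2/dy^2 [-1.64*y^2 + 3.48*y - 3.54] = -3.28000000000000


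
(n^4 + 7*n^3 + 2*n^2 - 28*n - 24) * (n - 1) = n^5 + 6*n^4 - 5*n^3 - 30*n^2 + 4*n + 24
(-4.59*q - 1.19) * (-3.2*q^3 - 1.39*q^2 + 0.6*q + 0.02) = 14.688*q^4 + 10.1881*q^3 - 1.0999*q^2 - 0.8058*q - 0.0238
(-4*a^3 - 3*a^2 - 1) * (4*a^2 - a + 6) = -16*a^5 - 8*a^4 - 21*a^3 - 22*a^2 + a - 6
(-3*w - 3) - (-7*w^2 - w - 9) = 7*w^2 - 2*w + 6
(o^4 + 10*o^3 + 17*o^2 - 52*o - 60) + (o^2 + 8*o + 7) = o^4 + 10*o^3 + 18*o^2 - 44*o - 53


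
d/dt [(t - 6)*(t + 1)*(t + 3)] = 3*t^2 - 4*t - 21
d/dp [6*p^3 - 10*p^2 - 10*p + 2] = 18*p^2 - 20*p - 10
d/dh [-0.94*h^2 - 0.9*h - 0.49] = -1.88*h - 0.9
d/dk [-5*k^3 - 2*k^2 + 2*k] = -15*k^2 - 4*k + 2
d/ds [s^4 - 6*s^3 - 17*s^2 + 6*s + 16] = 4*s^3 - 18*s^2 - 34*s + 6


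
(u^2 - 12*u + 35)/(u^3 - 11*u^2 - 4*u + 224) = (u - 5)/(u^2 - 4*u - 32)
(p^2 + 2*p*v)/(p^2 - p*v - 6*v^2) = p/(p - 3*v)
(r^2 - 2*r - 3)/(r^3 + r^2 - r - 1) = (r - 3)/(r^2 - 1)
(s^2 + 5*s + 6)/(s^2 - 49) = (s^2 + 5*s + 6)/(s^2 - 49)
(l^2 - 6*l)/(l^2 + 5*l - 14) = l*(l - 6)/(l^2 + 5*l - 14)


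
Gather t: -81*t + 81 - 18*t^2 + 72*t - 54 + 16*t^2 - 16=-2*t^2 - 9*t + 11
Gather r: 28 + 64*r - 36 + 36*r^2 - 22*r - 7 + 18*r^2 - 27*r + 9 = 54*r^2 + 15*r - 6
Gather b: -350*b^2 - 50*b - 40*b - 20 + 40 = -350*b^2 - 90*b + 20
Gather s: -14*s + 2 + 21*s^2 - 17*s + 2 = 21*s^2 - 31*s + 4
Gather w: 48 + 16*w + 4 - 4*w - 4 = 12*w + 48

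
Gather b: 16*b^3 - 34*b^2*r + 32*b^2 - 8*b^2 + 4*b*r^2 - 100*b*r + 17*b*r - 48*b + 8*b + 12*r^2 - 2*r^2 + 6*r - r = 16*b^3 + b^2*(24 - 34*r) + b*(4*r^2 - 83*r - 40) + 10*r^2 + 5*r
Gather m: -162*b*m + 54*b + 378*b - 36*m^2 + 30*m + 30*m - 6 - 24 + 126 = 432*b - 36*m^2 + m*(60 - 162*b) + 96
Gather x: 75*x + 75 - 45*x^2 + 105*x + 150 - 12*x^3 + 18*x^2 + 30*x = -12*x^3 - 27*x^2 + 210*x + 225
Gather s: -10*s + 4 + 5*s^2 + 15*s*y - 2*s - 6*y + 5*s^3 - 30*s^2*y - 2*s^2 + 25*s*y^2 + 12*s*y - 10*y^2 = 5*s^3 + s^2*(3 - 30*y) + s*(25*y^2 + 27*y - 12) - 10*y^2 - 6*y + 4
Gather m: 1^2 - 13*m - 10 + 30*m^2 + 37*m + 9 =30*m^2 + 24*m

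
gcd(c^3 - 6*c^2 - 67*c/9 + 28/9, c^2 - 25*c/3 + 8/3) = c - 1/3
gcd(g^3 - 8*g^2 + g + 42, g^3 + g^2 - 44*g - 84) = g^2 - 5*g - 14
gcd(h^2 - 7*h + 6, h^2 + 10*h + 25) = 1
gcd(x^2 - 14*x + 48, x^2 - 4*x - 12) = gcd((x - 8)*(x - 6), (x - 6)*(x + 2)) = x - 6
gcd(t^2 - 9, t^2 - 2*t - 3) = t - 3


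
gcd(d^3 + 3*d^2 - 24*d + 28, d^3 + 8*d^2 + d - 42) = d^2 + 5*d - 14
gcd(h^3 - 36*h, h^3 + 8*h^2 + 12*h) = h^2 + 6*h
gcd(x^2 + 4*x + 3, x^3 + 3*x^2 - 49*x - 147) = x + 3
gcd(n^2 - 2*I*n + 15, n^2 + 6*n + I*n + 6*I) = 1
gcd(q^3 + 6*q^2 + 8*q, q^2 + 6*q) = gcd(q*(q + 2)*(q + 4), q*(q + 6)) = q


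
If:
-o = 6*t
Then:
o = -6*t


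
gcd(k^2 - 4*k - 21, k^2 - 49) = k - 7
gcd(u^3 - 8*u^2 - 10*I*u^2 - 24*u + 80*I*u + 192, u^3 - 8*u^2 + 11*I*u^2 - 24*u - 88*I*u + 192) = u - 8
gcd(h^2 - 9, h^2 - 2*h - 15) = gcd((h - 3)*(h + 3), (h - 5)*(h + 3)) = h + 3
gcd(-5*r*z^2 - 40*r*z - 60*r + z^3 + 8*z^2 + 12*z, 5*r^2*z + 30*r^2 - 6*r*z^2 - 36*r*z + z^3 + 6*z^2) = -5*r*z - 30*r + z^2 + 6*z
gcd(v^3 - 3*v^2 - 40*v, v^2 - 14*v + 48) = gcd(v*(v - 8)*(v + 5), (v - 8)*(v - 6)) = v - 8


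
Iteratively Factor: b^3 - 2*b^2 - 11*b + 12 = (b - 1)*(b^2 - b - 12) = (b - 4)*(b - 1)*(b + 3)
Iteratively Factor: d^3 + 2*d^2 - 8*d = (d - 2)*(d^2 + 4*d) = d*(d - 2)*(d + 4)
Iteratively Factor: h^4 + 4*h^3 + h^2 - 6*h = (h + 2)*(h^3 + 2*h^2 - 3*h) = (h - 1)*(h + 2)*(h^2 + 3*h) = h*(h - 1)*(h + 2)*(h + 3)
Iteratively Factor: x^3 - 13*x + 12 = (x - 3)*(x^2 + 3*x - 4) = (x - 3)*(x + 4)*(x - 1)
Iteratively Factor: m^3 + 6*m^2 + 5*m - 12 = (m + 3)*(m^2 + 3*m - 4) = (m - 1)*(m + 3)*(m + 4)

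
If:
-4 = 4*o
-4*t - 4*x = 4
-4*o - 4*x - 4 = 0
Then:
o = -1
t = -1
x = 0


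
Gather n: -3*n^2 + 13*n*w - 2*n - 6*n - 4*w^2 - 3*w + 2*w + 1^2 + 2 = -3*n^2 + n*(13*w - 8) - 4*w^2 - w + 3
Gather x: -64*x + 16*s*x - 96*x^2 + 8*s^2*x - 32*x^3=-32*x^3 - 96*x^2 + x*(8*s^2 + 16*s - 64)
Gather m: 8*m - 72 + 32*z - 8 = 8*m + 32*z - 80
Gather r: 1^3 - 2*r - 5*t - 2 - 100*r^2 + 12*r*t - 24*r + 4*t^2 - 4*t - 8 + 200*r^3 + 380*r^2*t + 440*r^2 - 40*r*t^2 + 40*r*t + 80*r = 200*r^3 + r^2*(380*t + 340) + r*(-40*t^2 + 52*t + 54) + 4*t^2 - 9*t - 9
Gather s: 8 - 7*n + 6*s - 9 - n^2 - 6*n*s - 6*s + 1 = -n^2 - 6*n*s - 7*n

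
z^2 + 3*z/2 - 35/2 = (z - 7/2)*(z + 5)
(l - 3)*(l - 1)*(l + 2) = l^3 - 2*l^2 - 5*l + 6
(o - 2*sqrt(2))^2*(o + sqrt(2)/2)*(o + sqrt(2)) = o^4 - 5*sqrt(2)*o^3/2 - 3*o^2 + 8*sqrt(2)*o + 8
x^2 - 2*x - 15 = (x - 5)*(x + 3)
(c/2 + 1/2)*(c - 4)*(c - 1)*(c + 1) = c^4/2 - 3*c^3/2 - 5*c^2/2 + 3*c/2 + 2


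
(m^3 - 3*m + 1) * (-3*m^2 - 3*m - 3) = -3*m^5 - 3*m^4 + 6*m^3 + 6*m^2 + 6*m - 3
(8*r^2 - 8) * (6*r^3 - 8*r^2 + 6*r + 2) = 48*r^5 - 64*r^4 + 80*r^2 - 48*r - 16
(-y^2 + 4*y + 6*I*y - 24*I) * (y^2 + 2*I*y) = -y^4 + 4*y^3 + 4*I*y^3 - 12*y^2 - 16*I*y^2 + 48*y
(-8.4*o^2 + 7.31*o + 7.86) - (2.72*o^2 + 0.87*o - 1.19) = -11.12*o^2 + 6.44*o + 9.05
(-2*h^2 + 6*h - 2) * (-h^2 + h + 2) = 2*h^4 - 8*h^3 + 4*h^2 + 10*h - 4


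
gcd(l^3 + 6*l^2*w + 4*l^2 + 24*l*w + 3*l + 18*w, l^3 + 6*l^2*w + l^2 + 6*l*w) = l^2 + 6*l*w + l + 6*w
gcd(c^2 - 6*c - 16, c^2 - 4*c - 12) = c + 2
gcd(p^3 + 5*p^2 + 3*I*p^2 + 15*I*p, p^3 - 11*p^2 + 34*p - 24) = 1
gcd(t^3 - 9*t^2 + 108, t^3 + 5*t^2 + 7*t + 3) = t + 3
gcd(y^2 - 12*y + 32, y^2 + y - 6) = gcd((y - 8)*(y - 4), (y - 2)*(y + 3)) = 1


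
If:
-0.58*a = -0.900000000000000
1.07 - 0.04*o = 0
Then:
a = 1.55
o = 26.75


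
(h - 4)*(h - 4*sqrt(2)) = h^2 - 4*sqrt(2)*h - 4*h + 16*sqrt(2)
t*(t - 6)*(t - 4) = t^3 - 10*t^2 + 24*t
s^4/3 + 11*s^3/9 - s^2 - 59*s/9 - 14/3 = (s/3 + 1)*(s - 7/3)*(s + 1)*(s + 2)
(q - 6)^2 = q^2 - 12*q + 36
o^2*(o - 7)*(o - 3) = o^4 - 10*o^3 + 21*o^2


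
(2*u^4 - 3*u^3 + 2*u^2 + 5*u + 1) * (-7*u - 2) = -14*u^5 + 17*u^4 - 8*u^3 - 39*u^2 - 17*u - 2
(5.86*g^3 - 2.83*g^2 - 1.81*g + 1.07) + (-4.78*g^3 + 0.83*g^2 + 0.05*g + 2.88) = 1.08*g^3 - 2.0*g^2 - 1.76*g + 3.95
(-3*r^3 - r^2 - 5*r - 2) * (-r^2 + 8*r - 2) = 3*r^5 - 23*r^4 + 3*r^3 - 36*r^2 - 6*r + 4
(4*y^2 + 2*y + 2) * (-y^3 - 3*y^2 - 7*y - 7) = -4*y^5 - 14*y^4 - 36*y^3 - 48*y^2 - 28*y - 14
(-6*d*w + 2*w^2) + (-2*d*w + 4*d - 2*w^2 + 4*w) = -8*d*w + 4*d + 4*w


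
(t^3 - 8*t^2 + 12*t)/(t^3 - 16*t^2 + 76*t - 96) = t/(t - 8)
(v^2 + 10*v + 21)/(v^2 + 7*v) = (v + 3)/v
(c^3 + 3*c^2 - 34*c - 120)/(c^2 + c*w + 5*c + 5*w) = (c^2 - 2*c - 24)/(c + w)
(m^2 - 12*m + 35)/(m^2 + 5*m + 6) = (m^2 - 12*m + 35)/(m^2 + 5*m + 6)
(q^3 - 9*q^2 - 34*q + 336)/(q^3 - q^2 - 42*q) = (q - 8)/q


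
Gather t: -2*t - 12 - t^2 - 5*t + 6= -t^2 - 7*t - 6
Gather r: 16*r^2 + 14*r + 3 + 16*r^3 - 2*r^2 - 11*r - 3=16*r^3 + 14*r^2 + 3*r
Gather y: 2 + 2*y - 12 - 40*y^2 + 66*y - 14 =-40*y^2 + 68*y - 24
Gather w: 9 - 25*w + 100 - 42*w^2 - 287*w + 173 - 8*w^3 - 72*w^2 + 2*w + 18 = -8*w^3 - 114*w^2 - 310*w + 300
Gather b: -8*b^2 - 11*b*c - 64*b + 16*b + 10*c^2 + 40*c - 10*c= -8*b^2 + b*(-11*c - 48) + 10*c^2 + 30*c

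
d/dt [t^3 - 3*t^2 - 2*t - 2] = 3*t^2 - 6*t - 2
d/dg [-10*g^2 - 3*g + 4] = -20*g - 3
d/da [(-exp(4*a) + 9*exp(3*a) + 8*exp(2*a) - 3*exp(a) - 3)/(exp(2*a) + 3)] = (-2*exp(5*a) + 9*exp(4*a) - 12*exp(3*a) + 84*exp(2*a) + 54*exp(a) - 9)*exp(a)/(exp(4*a) + 6*exp(2*a) + 9)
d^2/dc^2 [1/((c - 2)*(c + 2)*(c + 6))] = 4*(3*c^4 + 24*c^3 + 48*c^2 + 80)/(c^9 + 18*c^8 + 96*c^7 - 1248*c^5 - 1728*c^4 + 5120*c^3 + 9216*c^2 - 6912*c - 13824)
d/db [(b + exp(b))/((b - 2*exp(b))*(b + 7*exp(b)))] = (-(b - 2*exp(b))*(b + exp(b))*(7*exp(b) + 1) + (b - 2*exp(b))*(b + 7*exp(b))*(exp(b) + 1) + (b + exp(b))*(b + 7*exp(b))*(2*exp(b) - 1))/((b - 2*exp(b))^2*(b + 7*exp(b))^2)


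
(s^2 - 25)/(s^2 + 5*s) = (s - 5)/s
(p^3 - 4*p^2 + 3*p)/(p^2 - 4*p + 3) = p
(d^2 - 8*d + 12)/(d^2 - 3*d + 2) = (d - 6)/(d - 1)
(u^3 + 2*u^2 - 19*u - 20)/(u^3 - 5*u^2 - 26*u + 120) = (u + 1)/(u - 6)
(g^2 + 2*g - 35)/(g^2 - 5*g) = (g + 7)/g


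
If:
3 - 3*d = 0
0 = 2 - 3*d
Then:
No Solution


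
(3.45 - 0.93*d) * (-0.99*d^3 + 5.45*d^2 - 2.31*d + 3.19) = 0.9207*d^4 - 8.484*d^3 + 20.9508*d^2 - 10.9362*d + 11.0055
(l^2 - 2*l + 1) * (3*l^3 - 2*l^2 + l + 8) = 3*l^5 - 8*l^4 + 8*l^3 + 4*l^2 - 15*l + 8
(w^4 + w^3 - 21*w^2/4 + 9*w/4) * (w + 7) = w^5 + 8*w^4 + 7*w^3/4 - 69*w^2/2 + 63*w/4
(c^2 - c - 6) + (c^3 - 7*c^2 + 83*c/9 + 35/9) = c^3 - 6*c^2 + 74*c/9 - 19/9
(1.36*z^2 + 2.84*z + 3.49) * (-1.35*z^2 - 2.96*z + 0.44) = -1.836*z^4 - 7.8596*z^3 - 12.5195*z^2 - 9.0808*z + 1.5356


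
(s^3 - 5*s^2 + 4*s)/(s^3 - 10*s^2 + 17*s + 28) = s*(s - 1)/(s^2 - 6*s - 7)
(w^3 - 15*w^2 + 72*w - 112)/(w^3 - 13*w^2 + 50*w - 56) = (w - 4)/(w - 2)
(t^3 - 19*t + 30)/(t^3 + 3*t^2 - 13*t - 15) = (t - 2)/(t + 1)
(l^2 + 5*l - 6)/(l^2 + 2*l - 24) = (l - 1)/(l - 4)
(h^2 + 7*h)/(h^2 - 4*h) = (h + 7)/(h - 4)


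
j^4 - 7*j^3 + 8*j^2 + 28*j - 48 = (j - 4)*(j - 3)*(j - 2)*(j + 2)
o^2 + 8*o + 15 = (o + 3)*(o + 5)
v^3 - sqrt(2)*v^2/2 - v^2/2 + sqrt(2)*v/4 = v*(v - 1/2)*(v - sqrt(2)/2)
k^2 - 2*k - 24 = (k - 6)*(k + 4)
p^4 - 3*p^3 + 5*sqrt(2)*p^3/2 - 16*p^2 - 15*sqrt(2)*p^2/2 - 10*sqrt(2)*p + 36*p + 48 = (p - 4)*(p + 1)*(p - 3*sqrt(2)/2)*(p + 4*sqrt(2))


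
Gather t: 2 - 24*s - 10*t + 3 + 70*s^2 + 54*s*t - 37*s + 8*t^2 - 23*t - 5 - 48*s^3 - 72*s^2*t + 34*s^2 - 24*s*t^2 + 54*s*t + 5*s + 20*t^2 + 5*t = -48*s^3 + 104*s^2 - 56*s + t^2*(28 - 24*s) + t*(-72*s^2 + 108*s - 28)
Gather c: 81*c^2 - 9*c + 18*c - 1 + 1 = 81*c^2 + 9*c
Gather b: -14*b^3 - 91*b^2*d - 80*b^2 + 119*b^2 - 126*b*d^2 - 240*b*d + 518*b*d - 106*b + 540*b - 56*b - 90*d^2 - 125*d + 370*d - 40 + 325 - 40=-14*b^3 + b^2*(39 - 91*d) + b*(-126*d^2 + 278*d + 378) - 90*d^2 + 245*d + 245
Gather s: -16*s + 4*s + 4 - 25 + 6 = -12*s - 15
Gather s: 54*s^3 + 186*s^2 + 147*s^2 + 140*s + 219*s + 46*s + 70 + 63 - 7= 54*s^3 + 333*s^2 + 405*s + 126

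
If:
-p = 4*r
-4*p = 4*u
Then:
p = -u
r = u/4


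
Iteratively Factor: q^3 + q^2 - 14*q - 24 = (q - 4)*(q^2 + 5*q + 6) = (q - 4)*(q + 2)*(q + 3)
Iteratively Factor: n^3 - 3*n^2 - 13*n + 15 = (n + 3)*(n^2 - 6*n + 5) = (n - 1)*(n + 3)*(n - 5)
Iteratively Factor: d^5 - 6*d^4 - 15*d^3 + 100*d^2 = (d)*(d^4 - 6*d^3 - 15*d^2 + 100*d) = d*(d - 5)*(d^3 - d^2 - 20*d) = d^2*(d - 5)*(d^2 - d - 20) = d^2*(d - 5)*(d + 4)*(d - 5)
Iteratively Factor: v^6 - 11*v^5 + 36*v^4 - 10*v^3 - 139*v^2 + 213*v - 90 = (v - 1)*(v^5 - 10*v^4 + 26*v^3 + 16*v^2 - 123*v + 90) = (v - 1)*(v + 2)*(v^4 - 12*v^3 + 50*v^2 - 84*v + 45) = (v - 3)*(v - 1)*(v + 2)*(v^3 - 9*v^2 + 23*v - 15) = (v - 3)^2*(v - 1)*(v + 2)*(v^2 - 6*v + 5) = (v - 3)^2*(v - 1)^2*(v + 2)*(v - 5)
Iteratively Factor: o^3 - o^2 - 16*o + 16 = (o + 4)*(o^2 - 5*o + 4) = (o - 1)*(o + 4)*(o - 4)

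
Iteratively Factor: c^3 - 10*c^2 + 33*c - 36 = (c - 3)*(c^2 - 7*c + 12) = (c - 3)^2*(c - 4)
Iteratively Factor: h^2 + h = (h)*(h + 1)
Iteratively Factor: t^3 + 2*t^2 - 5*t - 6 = (t + 1)*(t^2 + t - 6) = (t - 2)*(t + 1)*(t + 3)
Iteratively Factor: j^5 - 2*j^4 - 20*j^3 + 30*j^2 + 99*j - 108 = (j - 1)*(j^4 - j^3 - 21*j^2 + 9*j + 108) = (j - 4)*(j - 1)*(j^3 + 3*j^2 - 9*j - 27) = (j - 4)*(j - 1)*(j + 3)*(j^2 - 9) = (j - 4)*(j - 3)*(j - 1)*(j + 3)*(j + 3)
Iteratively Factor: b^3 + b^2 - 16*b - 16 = (b - 4)*(b^2 + 5*b + 4) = (b - 4)*(b + 1)*(b + 4)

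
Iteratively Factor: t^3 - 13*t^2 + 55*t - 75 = (t - 5)*(t^2 - 8*t + 15) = (t - 5)*(t - 3)*(t - 5)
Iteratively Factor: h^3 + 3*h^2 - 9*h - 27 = (h + 3)*(h^2 - 9) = (h + 3)^2*(h - 3)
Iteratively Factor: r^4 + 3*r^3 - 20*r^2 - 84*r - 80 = (r + 2)*(r^3 + r^2 - 22*r - 40) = (r + 2)*(r + 4)*(r^2 - 3*r - 10) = (r - 5)*(r + 2)*(r + 4)*(r + 2)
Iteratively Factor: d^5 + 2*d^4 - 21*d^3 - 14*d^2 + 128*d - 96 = (d + 4)*(d^4 - 2*d^3 - 13*d^2 + 38*d - 24) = (d - 1)*(d + 4)*(d^3 - d^2 - 14*d + 24) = (d - 1)*(d + 4)^2*(d^2 - 5*d + 6) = (d - 3)*(d - 1)*(d + 4)^2*(d - 2)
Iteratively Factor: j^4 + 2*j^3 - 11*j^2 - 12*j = (j + 4)*(j^3 - 2*j^2 - 3*j) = j*(j + 4)*(j^2 - 2*j - 3) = j*(j - 3)*(j + 4)*(j + 1)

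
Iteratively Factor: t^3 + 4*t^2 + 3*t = (t)*(t^2 + 4*t + 3) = t*(t + 3)*(t + 1)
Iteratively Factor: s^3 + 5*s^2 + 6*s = (s)*(s^2 + 5*s + 6) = s*(s + 2)*(s + 3)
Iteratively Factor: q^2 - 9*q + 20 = (q - 4)*(q - 5)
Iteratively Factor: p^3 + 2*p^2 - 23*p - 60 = (p + 3)*(p^2 - p - 20) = (p - 5)*(p + 3)*(p + 4)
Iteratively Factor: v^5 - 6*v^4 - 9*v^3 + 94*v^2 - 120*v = (v + 4)*(v^4 - 10*v^3 + 31*v^2 - 30*v) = (v - 5)*(v + 4)*(v^3 - 5*v^2 + 6*v) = (v - 5)*(v - 2)*(v + 4)*(v^2 - 3*v) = v*(v - 5)*(v - 2)*(v + 4)*(v - 3)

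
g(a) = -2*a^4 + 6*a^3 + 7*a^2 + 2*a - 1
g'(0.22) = 5.87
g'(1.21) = 31.12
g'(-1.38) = 37.98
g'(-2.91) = 310.82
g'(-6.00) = 2294.00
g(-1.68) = -28.98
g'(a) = -8*a^3 + 18*a^2 + 14*a + 2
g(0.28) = 0.23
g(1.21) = 18.01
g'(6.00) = -994.00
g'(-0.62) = 2.15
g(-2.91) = -238.81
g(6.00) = -1033.00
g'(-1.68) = 67.22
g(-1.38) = -13.45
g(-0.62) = -1.27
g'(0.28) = 7.16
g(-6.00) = -3649.00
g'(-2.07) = 121.11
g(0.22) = -0.16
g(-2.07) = -65.08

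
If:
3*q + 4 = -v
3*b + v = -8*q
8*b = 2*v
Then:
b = -32/11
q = 28/11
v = -128/11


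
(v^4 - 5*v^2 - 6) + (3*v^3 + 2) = v^4 + 3*v^3 - 5*v^2 - 4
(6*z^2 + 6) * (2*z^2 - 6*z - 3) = 12*z^4 - 36*z^3 - 6*z^2 - 36*z - 18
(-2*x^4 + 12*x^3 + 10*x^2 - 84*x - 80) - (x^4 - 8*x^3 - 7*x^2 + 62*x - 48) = -3*x^4 + 20*x^3 + 17*x^2 - 146*x - 32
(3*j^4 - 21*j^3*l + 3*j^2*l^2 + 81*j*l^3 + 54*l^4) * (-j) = -3*j^5 + 21*j^4*l - 3*j^3*l^2 - 81*j^2*l^3 - 54*j*l^4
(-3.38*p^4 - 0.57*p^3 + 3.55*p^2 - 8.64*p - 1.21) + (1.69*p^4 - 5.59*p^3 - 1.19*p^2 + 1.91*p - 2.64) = -1.69*p^4 - 6.16*p^3 + 2.36*p^2 - 6.73*p - 3.85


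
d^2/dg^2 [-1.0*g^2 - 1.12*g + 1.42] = -2.00000000000000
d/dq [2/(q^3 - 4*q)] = 2*(4 - 3*q^2)/(q^2*(q^2 - 4)^2)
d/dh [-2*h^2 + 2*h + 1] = 2 - 4*h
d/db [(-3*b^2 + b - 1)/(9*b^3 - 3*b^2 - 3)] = (b*(9*b - 2)*(3*b^2 - b + 1) + (6*b - 1)*(-3*b^3 + b^2 + 1))/(3*(-3*b^3 + b^2 + 1)^2)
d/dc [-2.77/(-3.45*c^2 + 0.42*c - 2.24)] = (1.1634 - 19.113*c)/(3.45*c^2 - 0.42*c + 2.24)^2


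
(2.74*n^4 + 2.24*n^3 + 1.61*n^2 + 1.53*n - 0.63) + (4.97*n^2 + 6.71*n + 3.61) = 2.74*n^4 + 2.24*n^3 + 6.58*n^2 + 8.24*n + 2.98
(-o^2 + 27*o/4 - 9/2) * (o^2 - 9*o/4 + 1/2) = -o^4 + 9*o^3 - 323*o^2/16 + 27*o/2 - 9/4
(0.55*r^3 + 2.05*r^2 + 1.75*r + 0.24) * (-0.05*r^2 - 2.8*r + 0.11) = -0.0275*r^5 - 1.6425*r^4 - 5.767*r^3 - 4.6865*r^2 - 0.4795*r + 0.0264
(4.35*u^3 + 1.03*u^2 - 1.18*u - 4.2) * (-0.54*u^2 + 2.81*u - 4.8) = -2.349*u^5 + 11.6673*u^4 - 17.3485*u^3 - 5.9918*u^2 - 6.138*u + 20.16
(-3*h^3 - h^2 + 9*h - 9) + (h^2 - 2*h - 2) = -3*h^3 + 7*h - 11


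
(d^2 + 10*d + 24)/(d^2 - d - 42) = (d + 4)/(d - 7)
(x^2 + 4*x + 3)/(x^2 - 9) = (x + 1)/(x - 3)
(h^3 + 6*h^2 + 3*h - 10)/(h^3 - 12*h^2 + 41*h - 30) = (h^2 + 7*h + 10)/(h^2 - 11*h + 30)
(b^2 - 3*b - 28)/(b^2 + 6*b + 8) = (b - 7)/(b + 2)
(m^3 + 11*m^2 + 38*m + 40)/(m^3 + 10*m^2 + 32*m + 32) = (m + 5)/(m + 4)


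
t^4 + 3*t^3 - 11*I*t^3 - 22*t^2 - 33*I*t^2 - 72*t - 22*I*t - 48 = (t + 1)*(t + 2)*(t - 8*I)*(t - 3*I)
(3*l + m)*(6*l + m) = 18*l^2 + 9*l*m + m^2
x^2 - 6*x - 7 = (x - 7)*(x + 1)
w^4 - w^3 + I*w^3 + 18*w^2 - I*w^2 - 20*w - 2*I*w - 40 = (w - 2)*(w + 1)*(w - 4*I)*(w + 5*I)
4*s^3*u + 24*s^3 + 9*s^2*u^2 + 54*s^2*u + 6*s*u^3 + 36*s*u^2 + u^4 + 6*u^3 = (s + u)^2*(4*s + u)*(u + 6)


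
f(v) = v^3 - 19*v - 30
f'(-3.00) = 8.00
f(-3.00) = 0.00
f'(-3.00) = 8.00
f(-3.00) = 0.00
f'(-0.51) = -18.22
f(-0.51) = -20.44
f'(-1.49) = -12.34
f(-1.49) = -5.00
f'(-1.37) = -13.37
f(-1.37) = -6.54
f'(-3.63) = 20.53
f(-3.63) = -8.86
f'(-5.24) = 63.37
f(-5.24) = -74.32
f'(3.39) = 15.48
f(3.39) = -55.45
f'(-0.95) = -16.29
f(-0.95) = -12.81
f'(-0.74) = -17.36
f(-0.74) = -16.35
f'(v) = 3*v^2 - 19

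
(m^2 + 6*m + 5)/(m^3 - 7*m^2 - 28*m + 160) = (m + 1)/(m^2 - 12*m + 32)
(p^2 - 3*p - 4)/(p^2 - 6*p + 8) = (p + 1)/(p - 2)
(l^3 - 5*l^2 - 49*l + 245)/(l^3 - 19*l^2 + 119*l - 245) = (l + 7)/(l - 7)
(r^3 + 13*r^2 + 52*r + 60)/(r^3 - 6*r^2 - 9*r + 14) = (r^2 + 11*r + 30)/(r^2 - 8*r + 7)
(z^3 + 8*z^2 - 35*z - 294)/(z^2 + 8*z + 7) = (z^2 + z - 42)/(z + 1)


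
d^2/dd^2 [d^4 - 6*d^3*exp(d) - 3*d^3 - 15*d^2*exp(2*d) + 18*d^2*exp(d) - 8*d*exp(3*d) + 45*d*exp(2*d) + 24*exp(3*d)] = -6*d^3*exp(d) - 60*d^2*exp(2*d) - 18*d^2*exp(d) + 12*d^2 - 72*d*exp(3*d) + 60*d*exp(2*d) + 36*d*exp(d) - 18*d + 168*exp(3*d) + 150*exp(2*d) + 36*exp(d)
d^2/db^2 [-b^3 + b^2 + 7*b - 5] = 2 - 6*b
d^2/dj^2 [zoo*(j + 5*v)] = 0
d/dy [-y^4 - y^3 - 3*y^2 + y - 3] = -4*y^3 - 3*y^2 - 6*y + 1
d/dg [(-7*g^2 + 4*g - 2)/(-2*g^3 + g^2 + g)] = (-14*g^4 + 16*g^3 - 23*g^2 + 4*g + 2)/(g^2*(4*g^4 - 4*g^3 - 3*g^2 + 2*g + 1))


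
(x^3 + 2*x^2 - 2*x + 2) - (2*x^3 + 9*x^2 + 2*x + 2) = -x^3 - 7*x^2 - 4*x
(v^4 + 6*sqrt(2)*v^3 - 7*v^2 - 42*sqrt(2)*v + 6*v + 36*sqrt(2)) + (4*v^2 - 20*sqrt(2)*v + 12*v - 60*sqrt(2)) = v^4 + 6*sqrt(2)*v^3 - 3*v^2 - 62*sqrt(2)*v + 18*v - 24*sqrt(2)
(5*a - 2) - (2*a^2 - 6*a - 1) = -2*a^2 + 11*a - 1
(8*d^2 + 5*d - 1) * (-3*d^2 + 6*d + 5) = -24*d^4 + 33*d^3 + 73*d^2 + 19*d - 5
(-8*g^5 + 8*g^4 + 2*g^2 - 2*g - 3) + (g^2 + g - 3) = -8*g^5 + 8*g^4 + 3*g^2 - g - 6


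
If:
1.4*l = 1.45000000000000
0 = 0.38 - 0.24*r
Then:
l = 1.04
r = 1.58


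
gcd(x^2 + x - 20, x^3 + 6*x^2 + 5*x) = x + 5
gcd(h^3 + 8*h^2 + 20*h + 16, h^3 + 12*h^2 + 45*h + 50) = h + 2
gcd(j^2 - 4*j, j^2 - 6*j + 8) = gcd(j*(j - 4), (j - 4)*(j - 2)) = j - 4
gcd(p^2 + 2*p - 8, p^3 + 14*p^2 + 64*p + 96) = p + 4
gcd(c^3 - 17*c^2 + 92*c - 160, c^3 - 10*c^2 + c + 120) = c^2 - 13*c + 40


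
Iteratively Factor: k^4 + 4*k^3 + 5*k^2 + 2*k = (k + 2)*(k^3 + 2*k^2 + k) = k*(k + 2)*(k^2 + 2*k + 1) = k*(k + 1)*(k + 2)*(k + 1)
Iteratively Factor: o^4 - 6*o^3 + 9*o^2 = (o)*(o^3 - 6*o^2 + 9*o) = o*(o - 3)*(o^2 - 3*o) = o^2*(o - 3)*(o - 3)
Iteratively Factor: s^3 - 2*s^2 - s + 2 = (s - 1)*(s^2 - s - 2) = (s - 1)*(s + 1)*(s - 2)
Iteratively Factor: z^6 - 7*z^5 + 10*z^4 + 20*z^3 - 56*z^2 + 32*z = (z - 4)*(z^5 - 3*z^4 - 2*z^3 + 12*z^2 - 8*z) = (z - 4)*(z - 1)*(z^4 - 2*z^3 - 4*z^2 + 8*z) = (z - 4)*(z - 2)*(z - 1)*(z^3 - 4*z) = z*(z - 4)*(z - 2)*(z - 1)*(z^2 - 4) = z*(z - 4)*(z - 2)^2*(z - 1)*(z + 2)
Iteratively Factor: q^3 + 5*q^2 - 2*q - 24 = (q + 3)*(q^2 + 2*q - 8) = (q - 2)*(q + 3)*(q + 4)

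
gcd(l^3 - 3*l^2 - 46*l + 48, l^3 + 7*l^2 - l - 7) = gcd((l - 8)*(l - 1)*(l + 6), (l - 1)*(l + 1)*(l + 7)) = l - 1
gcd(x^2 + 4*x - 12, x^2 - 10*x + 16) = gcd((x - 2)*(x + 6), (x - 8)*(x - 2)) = x - 2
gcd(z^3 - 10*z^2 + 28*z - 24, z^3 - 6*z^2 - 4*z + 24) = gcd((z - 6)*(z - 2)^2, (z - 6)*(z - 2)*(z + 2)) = z^2 - 8*z + 12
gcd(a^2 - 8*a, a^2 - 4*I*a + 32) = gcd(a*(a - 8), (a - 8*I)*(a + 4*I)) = 1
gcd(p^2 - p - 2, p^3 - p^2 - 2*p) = p^2 - p - 2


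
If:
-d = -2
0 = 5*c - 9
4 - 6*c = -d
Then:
No Solution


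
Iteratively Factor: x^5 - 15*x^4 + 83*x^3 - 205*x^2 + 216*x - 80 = (x - 4)*(x^4 - 11*x^3 + 39*x^2 - 49*x + 20) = (x - 4)*(x - 1)*(x^3 - 10*x^2 + 29*x - 20) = (x - 5)*(x - 4)*(x - 1)*(x^2 - 5*x + 4) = (x - 5)*(x - 4)^2*(x - 1)*(x - 1)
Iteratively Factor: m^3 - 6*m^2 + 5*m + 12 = (m - 3)*(m^2 - 3*m - 4) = (m - 3)*(m + 1)*(m - 4)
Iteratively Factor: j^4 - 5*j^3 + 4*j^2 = (j)*(j^3 - 5*j^2 + 4*j) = j*(j - 1)*(j^2 - 4*j) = j^2*(j - 1)*(j - 4)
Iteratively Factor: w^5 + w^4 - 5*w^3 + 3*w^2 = (w - 1)*(w^4 + 2*w^3 - 3*w^2) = w*(w - 1)*(w^3 + 2*w^2 - 3*w) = w*(w - 1)^2*(w^2 + 3*w) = w*(w - 1)^2*(w + 3)*(w)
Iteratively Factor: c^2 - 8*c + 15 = (c - 3)*(c - 5)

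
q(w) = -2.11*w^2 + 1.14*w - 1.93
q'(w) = 1.14 - 4.22*w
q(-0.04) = -1.98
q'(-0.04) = 1.31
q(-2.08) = -13.43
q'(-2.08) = 9.92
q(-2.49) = -17.85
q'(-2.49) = 11.65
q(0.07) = -1.86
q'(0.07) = 0.84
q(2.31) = -10.56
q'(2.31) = -8.61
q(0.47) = -1.86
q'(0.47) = -0.84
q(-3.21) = -27.33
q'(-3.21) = 14.69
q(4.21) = -34.53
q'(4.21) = -16.63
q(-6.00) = -84.73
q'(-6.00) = 26.46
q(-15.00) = -493.78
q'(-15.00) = 64.44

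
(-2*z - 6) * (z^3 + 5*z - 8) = -2*z^4 - 6*z^3 - 10*z^2 - 14*z + 48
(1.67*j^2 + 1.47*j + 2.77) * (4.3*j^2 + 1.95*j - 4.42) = 7.181*j^4 + 9.5775*j^3 + 7.3961*j^2 - 1.0959*j - 12.2434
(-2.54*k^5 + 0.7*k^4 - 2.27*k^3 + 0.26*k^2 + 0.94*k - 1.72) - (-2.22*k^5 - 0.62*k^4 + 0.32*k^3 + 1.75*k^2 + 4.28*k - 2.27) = -0.32*k^5 + 1.32*k^4 - 2.59*k^3 - 1.49*k^2 - 3.34*k + 0.55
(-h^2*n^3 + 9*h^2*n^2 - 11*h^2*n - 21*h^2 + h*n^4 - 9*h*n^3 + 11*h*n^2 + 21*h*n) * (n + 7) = -h^2*n^4 + 2*h^2*n^3 + 52*h^2*n^2 - 98*h^2*n - 147*h^2 + h*n^5 - 2*h*n^4 - 52*h*n^3 + 98*h*n^2 + 147*h*n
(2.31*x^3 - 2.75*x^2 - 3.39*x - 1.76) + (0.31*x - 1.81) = 2.31*x^3 - 2.75*x^2 - 3.08*x - 3.57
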